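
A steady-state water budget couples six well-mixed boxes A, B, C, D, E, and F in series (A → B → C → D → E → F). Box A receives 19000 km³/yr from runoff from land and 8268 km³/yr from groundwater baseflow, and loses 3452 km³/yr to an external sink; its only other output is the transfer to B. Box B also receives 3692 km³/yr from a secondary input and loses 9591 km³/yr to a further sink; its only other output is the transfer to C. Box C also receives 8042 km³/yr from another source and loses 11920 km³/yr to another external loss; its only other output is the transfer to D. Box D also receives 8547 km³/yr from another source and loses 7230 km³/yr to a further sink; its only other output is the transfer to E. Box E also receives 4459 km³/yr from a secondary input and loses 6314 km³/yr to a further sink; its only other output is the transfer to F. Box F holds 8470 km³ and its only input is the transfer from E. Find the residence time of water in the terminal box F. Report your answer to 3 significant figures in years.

Box A: F(A→B) = (19000 + 8268) − 3452 = 23816 km³/yr.
Box B: F(B→C) = (23816 + 3692) − 9591 = 17917 km³/yr.
Box C: F(C→D) = (17917 + 8042) − 11920 = 14039 km³/yr.
Box D: F(D→E) = (14039 + 8547) − 7230 = 15356 km³/yr.
Box E: F(E→F) = (15356 + 4459) − 6314 = 13501 km³/yr.
Box F throughput = its input = 13501 km³/yr; τ = 8470 / 13501 = 0.6274 yr.

0.627 yr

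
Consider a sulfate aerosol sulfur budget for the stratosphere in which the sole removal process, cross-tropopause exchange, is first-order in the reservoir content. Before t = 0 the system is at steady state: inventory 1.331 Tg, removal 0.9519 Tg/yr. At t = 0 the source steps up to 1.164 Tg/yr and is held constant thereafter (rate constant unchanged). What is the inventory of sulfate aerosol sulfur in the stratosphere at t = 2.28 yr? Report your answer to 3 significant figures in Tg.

1.57 Tg

τ = M₀/F₀ = 1.331/0.9519 = 1.398 yr; rate constant k = 1/τ.
New steady state M_∞ = F₁/k = F₁·τ = 1.164 × 1.398 = 1.6276 Tg.
M(t) = M_∞ + (M₀ − M_∞)·e^(−t/τ); t/τ = 2.28/1.398 = 1.631, so e^(−t/τ) = 0.1958.
M(t) = 1.6276 − 0.2966 × 0.1958 = 1.5695 Tg.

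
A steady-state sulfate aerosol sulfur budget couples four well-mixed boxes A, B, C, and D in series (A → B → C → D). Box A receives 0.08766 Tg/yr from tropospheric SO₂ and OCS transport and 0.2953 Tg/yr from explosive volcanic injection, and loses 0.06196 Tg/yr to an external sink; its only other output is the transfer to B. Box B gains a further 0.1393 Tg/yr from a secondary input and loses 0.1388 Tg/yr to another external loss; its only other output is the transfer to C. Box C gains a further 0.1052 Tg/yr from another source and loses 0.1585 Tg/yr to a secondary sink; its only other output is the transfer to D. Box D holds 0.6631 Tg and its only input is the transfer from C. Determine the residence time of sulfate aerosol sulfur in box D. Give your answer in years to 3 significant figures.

Box A: F(A→B) = (0.08766 + 0.2953) − 0.06196 = 0.32100 Tg/yr.
Box B: F(B→C) = (0.32100 + 0.1393) − 0.1388 = 0.32150 Tg/yr.
Box C: F(C→D) = (0.32150 + 0.1052) − 0.1585 = 0.26820 Tg/yr.
Box D throughput = its input = 0.26820 Tg/yr; τ = 0.6631 / 0.26820 = 2.472 yr.

2.47 yr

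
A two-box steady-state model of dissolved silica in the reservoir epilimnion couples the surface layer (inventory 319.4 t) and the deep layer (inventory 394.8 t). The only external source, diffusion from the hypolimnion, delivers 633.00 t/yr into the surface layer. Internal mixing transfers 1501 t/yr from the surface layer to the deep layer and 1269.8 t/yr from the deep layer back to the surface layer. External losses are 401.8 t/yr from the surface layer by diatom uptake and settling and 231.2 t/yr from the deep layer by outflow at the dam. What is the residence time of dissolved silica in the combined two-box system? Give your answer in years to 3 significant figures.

For the system as a whole, the A↔B exchange is internal and contributes nothing to the throughput; only the external sinks remove mass.
M_total = 319.4 + 394.8 = 714.20 t.
ΣF_external_out = 401.8 + 231.2 = 633.00 t/yr.
τ = M_total / ΣF_ext = 714.20 / 633.00 = 1.128 yr.

1.13 yr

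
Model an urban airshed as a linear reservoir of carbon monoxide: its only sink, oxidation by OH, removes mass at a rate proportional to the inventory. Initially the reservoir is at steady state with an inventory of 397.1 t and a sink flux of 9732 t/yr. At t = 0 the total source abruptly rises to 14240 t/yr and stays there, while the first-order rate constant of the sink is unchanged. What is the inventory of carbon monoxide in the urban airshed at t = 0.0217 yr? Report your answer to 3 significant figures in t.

τ = M₀/F₀ = 397.1/9732 = 0.04080 yr; rate constant k = 1/τ.
New steady state M_∞ = F₁/k = F₁·τ = 14240 × 0.04080 = 581.04 t.
M(t) = M_∞ + (M₀ − M_∞)·e^(−t/τ); t/τ = 0.0217/0.04080 = 0.5318, so e^(−t/τ) = 0.5875.
M(t) = 581.04 − 183.9 × 0.5875 = 472.97 t.

473 t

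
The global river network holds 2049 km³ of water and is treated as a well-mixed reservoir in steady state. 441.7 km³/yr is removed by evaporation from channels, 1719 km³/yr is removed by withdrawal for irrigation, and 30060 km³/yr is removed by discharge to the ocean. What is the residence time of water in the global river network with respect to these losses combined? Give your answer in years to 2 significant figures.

Total removal = 441.7 + 1719 + 30060 = 32221 km³/yr.
τ = M / ΣF_out = 2049 / 32221 = 0.06359 yr.

0.064 yr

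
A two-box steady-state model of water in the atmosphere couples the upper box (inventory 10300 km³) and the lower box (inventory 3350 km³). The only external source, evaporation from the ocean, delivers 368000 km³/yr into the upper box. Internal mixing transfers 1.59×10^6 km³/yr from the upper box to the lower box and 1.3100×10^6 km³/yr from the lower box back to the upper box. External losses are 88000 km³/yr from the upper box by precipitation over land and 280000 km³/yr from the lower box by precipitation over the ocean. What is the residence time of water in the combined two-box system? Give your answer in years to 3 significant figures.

Treat the two boxes together as one reservoir: the mixing fluxes between them are internal recycling, so τ = ΣM / Σ(external losses).
M_total = 10300 + 3350 = 13650 km³.
ΣF_external_out = 88000 + 280000 = 368000 km³/yr.
τ = M_total / ΣF_ext = 13650 / 368000 = 0.03709 yr.

0.0371 yr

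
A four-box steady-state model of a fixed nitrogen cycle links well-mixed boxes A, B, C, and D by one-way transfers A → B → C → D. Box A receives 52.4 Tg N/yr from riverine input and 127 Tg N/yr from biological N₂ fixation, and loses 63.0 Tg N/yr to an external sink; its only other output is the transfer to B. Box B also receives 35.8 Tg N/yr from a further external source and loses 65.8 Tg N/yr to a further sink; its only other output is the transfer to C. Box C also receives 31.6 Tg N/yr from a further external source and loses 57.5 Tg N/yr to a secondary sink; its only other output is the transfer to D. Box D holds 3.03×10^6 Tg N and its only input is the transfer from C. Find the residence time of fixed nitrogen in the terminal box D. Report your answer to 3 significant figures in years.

Box A: F(A→B) = (52.4 + 127) − 63.0 = 116.40 Tg N/yr.
Box B: F(B→C) = (116.40 + 35.8) − 65.8 = 86.400 Tg N/yr.
Box C: F(C→D) = (86.400 + 31.6) − 57.5 = 60.500 Tg N/yr.
Box D throughput = its input = 60.500 Tg N/yr; τ = 3.03×10^6 / 60.500 = 50080 yr.

50100 yr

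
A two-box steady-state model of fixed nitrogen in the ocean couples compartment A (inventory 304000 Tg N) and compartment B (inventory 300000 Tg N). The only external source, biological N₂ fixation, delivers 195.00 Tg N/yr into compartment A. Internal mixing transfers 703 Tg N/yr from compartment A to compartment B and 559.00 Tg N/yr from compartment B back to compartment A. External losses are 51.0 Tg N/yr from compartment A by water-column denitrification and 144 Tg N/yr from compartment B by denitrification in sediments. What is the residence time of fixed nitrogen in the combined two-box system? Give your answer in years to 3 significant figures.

For the system as a whole, the A↔B exchange is internal and contributes nothing to the throughput; only the external sinks remove mass.
M_total = 304000 + 300000 = 604000 Tg N.
ΣF_external_out = 51.0 + 144 = 195.00 Tg N/yr.
τ = M_total / ΣF_ext = 604000 / 195.00 = 3097 yr.

3100 yr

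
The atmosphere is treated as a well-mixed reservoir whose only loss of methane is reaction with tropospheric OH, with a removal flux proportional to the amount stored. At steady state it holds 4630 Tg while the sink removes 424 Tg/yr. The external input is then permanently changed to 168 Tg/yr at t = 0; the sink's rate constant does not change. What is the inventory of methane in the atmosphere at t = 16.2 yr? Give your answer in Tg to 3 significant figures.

2470 Tg

The sink rate constant is k = F₀/M₀ = 424/4630 = 0.09158 yr⁻¹.
Solving dM/dt = F₁ − kM with M(0) = M₀ gives M(t) = F₁/k + (M₀ − F₁/k)·e^(−kt).
F₁/k = 168/0.09158 = 1834.5 Tg; kt = 0.09158 × 16.2 = 1.484, e^(−kt) = 0.2268.
M(16.2) = 1834.5 + (4630 − 1834.5) × 0.2268 = 1834.5 + 634.1 = 2468.6 Tg.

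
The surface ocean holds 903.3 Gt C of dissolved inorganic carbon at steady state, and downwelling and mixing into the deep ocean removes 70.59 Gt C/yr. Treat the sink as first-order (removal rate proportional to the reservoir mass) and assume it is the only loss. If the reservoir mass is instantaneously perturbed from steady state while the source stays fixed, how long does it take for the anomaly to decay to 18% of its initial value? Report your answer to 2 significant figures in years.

For a linear reservoir the anomaly decays as exp(−t/τ) with τ = M/F = 903.3/70.59 = 12.80 yr.
exp(−t/τ) = 0.18 ⇒ t = −τ ln(0.18) = 12.80 × 1.715 = 21.94 yr.

22 yr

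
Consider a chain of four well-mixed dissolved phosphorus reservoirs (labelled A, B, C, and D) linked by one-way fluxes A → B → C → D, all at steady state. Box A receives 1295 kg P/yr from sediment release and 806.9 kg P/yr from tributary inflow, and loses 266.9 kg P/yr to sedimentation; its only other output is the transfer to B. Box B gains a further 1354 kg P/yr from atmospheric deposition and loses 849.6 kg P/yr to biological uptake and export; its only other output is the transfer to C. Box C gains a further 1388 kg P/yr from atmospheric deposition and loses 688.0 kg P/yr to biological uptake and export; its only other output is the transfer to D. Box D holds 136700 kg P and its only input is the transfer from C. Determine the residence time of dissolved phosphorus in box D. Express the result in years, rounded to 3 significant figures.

Box A: F(A→B) = (1295 + 806.9) − 266.9 = 1835.0 kg P/yr.
Box B: F(B→C) = (1835.0 + 1354) − 849.6 = 2339.4 kg P/yr.
Box C: F(C→D) = (2339.4 + 1388) − 688.0 = 3039.4 kg P/yr.
Box D throughput = its input = 3039.4 kg P/yr; τ = 136700 / 3039.4 = 44.98 yr.

45.0 yr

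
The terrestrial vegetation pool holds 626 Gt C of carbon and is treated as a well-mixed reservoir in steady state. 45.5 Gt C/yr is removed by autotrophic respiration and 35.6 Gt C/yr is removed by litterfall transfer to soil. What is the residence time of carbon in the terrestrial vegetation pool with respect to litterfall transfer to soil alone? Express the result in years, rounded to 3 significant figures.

17.6 yr

Residence time with respect to a single sink: τ = M / F_sink.
τ = 626 / 35.6 = 17.58 yr.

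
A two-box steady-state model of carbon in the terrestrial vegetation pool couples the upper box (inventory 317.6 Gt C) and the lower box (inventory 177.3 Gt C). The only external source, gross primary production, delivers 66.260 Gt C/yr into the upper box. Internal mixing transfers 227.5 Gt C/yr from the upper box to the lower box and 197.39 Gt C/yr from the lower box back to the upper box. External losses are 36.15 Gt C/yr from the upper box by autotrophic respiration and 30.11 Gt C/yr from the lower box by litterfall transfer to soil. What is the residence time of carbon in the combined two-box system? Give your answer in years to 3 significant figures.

Treat the two boxes together as one reservoir: the mixing fluxes between them are internal recycling, so τ = ΣM / Σ(external losses).
M_total = 317.6 + 177.3 = 494.90 Gt C.
ΣF_external_out = 36.15 + 30.11 = 66.260 Gt C/yr.
τ = M_total / ΣF_ext = 494.90 / 66.260 = 7.469 yr.

7.47 yr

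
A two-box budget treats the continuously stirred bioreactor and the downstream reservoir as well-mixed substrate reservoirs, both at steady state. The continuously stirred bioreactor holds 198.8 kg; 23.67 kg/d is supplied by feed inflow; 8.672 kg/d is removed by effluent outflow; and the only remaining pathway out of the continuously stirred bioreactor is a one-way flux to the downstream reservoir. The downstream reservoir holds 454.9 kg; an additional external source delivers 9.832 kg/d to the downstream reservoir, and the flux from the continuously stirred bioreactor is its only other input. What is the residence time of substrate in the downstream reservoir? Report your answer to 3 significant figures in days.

Balance the continuously stirred bioreactor: ΣF_in = 23.670 kg/d.
Flux to the downstream reservoir = ΣF_in − (8.672) = 14.998 kg/d.
Total input to the downstream reservoir = 14.998 + 9.832 = 24.830 kg/d; at steady state this equals its total output.
τ = M / F = 454.9 / 24.830 = 18.32 d.

18.3 d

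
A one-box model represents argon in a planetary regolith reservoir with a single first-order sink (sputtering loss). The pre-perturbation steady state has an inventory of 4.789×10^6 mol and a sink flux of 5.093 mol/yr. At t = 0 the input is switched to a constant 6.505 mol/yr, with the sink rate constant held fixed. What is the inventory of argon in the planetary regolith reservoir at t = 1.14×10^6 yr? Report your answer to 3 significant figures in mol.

The sink rate constant is k = F₀/M₀ = 5.093/4.789×10^6 = 1.063×10^-6 yr⁻¹.
Solving dM/dt = F₁ − kM with M(0) = M₀ gives M(t) = F₁/k + (M₀ − F₁/k)·e^(−kt).
F₁/k = 6.505/1.063×10^-6 = 6.1167×10^6 mol; kt = 1.063×10^-6 × 1.14×10^6 = 1.212, e^(−kt) = 0.2975.
M(1.14×10^6) = 6.1167×10^6 + (4.789×10^6 − 6.1167×10^6) × 0.2975 = 6.1167×10^6 − 395000 = 5.7217×10^6 mol.

5.72×10^6 mol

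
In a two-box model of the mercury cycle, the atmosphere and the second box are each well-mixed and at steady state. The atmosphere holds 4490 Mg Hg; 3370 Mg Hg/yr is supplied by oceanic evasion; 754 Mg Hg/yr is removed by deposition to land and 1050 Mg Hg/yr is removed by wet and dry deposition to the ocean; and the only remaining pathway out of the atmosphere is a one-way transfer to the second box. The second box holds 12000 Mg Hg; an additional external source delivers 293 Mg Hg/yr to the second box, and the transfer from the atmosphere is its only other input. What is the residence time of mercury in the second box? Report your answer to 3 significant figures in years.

Balance the atmosphere: ΣF_in = 3370.0 Mg Hg/yr.
Transfer to the second box = ΣF_in − (754 + 1050) = 1566.0 Mg Hg/yr.
Total input to the second box = 1566.0 + 293 = 1859.0 Mg Hg/yr; at steady state this equals its total output.
τ = M / F = 12000 / 1859.0 = 6.455 yr.

6.46 yr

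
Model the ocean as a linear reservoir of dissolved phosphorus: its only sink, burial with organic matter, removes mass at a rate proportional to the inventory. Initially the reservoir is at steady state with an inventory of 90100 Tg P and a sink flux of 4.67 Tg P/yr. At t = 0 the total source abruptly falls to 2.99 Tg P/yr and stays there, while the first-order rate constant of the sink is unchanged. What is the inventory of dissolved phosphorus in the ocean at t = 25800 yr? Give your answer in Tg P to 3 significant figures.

τ = M₀/F₀ = 90100/4.67 = 19290 yr; rate constant k = 1/τ.
New steady state M_∞ = F₁/k = F₁·τ = 2.99 × 19290 = 57687 Tg P.
M(t) = M_∞ + (M₀ − M_∞)·e^(−t/τ); t/τ = 25800/19290 = 1.337, so e^(−t/τ) = 0.2626.
M(t) = 57687 + 32410 × 0.2626 = 66198 Tg P.

66200 Tg P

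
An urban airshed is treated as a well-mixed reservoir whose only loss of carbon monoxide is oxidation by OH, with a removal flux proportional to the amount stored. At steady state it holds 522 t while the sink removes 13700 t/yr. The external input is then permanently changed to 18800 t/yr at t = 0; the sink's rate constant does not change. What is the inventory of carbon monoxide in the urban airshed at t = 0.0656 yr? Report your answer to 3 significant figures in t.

682 t

The sink rate constant is k = F₀/M₀ = 13700/522 = 26.25 yr⁻¹.
Solving dM/dt = F₁ − kM with M(0) = M₀ gives M(t) = F₁/k + (M₀ − F₁/k)·e^(−kt).
F₁/k = 18800/26.25 = 716.32 t; kt = 26.25 × 0.0656 = 1.722, e^(−kt) = 0.1788.
M(0.0656) = 716.32 + (522 − 716.32) × 0.1788 = 716.32 − 34.74 = 681.58 t.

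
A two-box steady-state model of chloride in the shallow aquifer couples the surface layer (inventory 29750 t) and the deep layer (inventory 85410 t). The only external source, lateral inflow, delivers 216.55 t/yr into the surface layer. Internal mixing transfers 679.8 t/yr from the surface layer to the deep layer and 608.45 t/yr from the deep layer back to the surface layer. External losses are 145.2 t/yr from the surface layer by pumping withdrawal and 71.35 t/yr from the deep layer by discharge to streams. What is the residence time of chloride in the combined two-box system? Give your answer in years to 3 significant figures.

Residence time in the combined system uses the total inventory and the total *external* removal — internal exchanges between the two boxes cancel.
M_total = 29750 + 85410 = 115160 t.
ΣF_external_out = 145.2 + 71.35 = 216.55 t/yr.
τ = M_total / ΣF_ext = 115160 / 216.55 = 531.8 yr.

532 yr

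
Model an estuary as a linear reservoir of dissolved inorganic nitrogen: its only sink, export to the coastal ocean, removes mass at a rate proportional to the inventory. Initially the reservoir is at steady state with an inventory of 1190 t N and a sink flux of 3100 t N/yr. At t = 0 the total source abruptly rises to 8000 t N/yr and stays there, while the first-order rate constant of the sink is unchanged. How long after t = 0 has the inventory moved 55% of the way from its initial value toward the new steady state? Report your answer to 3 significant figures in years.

0.307 yr

τ = M₀/F₀ = 1190/3100 = 0.3839 yr.
The remaining gap fraction is e^(−t/τ); 55% covered ⇒ e^(−t/τ) = 0.450.
t = −τ ln(0.450) = 0.3839 × 0.7985 = 0.3065 yr.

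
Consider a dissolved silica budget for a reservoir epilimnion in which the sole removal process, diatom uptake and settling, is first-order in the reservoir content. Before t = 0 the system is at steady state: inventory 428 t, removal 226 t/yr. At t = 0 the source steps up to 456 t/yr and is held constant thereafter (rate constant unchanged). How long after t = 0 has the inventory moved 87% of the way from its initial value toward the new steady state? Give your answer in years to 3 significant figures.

τ = M₀/F₀ = 428/226 = 1.894 yr.
The remaining gap fraction is e^(−t/τ); 87% covered ⇒ e^(−t/τ) = 0.130.
t = −τ ln(0.130) = 1.894 × 2.040 = 3.864 yr.

3.86 yr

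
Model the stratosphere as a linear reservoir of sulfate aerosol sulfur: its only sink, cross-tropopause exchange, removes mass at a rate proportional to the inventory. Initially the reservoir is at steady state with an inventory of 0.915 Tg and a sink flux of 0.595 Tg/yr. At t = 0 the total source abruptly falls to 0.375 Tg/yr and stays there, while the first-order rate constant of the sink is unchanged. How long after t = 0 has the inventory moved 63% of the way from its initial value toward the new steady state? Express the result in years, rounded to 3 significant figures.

τ = M₀/F₀ = 0.915/0.595 = 1.538 yr.
The remaining gap fraction is e^(−t/τ); 63% covered ⇒ e^(−t/τ) = 0.370.
t = −τ ln(0.370) = 1.538 × 0.9943 = 1.529 yr.

1.53 yr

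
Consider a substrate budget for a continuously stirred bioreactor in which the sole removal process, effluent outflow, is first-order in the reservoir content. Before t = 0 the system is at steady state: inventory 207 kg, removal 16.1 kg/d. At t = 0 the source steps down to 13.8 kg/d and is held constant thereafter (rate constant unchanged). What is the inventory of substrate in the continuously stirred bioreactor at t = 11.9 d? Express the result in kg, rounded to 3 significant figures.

The sink rate constant is k = F₀/M₀ = 16.1/207 = 0.07778 d⁻¹.
Solving dM/dt = F₁ − kM with M(0) = M₀ gives M(t) = F₁/k + (M₀ − F₁/k)·e^(−kt).
F₁/k = 13.8/0.07778 = 177.43 kg; kt = 0.07778 × 11.9 = 0.9256, e^(−kt) = 0.3963.
M(11.9) = 177.43 + (207 − 177.43) × 0.3963 = 177.43 + 11.72 = 189.15 kg.

189 kg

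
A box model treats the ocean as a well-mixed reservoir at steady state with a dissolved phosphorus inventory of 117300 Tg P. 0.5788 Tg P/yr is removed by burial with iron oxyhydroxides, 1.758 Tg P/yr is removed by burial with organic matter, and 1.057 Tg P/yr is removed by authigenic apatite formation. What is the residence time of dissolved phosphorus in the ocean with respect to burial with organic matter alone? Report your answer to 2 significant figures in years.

Residence time with respect to a single sink: τ = M / F_sink.
τ = 117300 / 1.758 = 66720 yr.

67000 yr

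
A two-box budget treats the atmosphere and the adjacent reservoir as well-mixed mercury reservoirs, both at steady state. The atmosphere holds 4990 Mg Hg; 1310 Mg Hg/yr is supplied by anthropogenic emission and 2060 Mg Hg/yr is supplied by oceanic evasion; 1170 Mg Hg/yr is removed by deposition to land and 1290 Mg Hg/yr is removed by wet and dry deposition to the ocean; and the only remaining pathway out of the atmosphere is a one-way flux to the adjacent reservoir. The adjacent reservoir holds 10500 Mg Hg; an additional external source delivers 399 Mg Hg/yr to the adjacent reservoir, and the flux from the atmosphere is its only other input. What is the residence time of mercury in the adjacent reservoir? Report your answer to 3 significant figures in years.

8.02 yr

Balance the atmosphere: ΣF_in = 1310 + 2060 = 3370.0 Mg Hg/yr.
Flux to the adjacent reservoir = ΣF_in − (1170 + 1290) = 910.00 Mg Hg/yr.
Total input to the adjacent reservoir = 910.00 + 399 = 1309.0 Mg Hg/yr; at steady state this equals its total output.
τ = M / F = 10500 / 1309.0 = 8.021 yr.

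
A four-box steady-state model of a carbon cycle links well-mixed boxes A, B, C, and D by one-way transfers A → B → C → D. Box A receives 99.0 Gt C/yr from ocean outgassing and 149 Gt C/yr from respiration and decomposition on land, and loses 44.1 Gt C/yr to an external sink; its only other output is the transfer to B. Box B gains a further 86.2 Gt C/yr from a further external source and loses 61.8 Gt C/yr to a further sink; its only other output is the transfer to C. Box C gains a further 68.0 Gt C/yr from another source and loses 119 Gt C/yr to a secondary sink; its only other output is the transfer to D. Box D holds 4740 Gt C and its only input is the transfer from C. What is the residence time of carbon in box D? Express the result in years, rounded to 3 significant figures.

Box A: F(A→B) = (99.0 + 149) − 44.1 = 203.90 Gt C/yr.
Box B: F(B→C) = (203.90 + 86.2) − 61.8 = 228.30 Gt C/yr.
Box C: F(C→D) = (228.30 + 68.0) − 119 = 177.30 Gt C/yr.
Box D throughput = its input = 177.30 Gt C/yr; τ = 4740 / 177.30 = 26.73 yr.

26.7 yr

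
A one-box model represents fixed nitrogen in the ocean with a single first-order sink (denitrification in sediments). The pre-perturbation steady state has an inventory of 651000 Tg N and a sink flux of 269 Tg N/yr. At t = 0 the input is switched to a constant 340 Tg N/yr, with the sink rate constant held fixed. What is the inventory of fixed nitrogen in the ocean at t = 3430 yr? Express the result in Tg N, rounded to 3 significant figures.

781000 Tg N

τ = M₀/F₀ = 651000/269 = 2420 yr; rate constant k = 1/τ.
New steady state M_∞ = F₁/k = F₁·τ = 340 × 2420 = 822830 Tg N.
M(t) = M_∞ + (M₀ − M_∞)·e^(−t/τ); t/τ = 3430/2420 = 1.417, so e^(−t/τ) = 0.2424.
M(t) = 822830 − 171800 × 0.2424 = 781180 Tg N.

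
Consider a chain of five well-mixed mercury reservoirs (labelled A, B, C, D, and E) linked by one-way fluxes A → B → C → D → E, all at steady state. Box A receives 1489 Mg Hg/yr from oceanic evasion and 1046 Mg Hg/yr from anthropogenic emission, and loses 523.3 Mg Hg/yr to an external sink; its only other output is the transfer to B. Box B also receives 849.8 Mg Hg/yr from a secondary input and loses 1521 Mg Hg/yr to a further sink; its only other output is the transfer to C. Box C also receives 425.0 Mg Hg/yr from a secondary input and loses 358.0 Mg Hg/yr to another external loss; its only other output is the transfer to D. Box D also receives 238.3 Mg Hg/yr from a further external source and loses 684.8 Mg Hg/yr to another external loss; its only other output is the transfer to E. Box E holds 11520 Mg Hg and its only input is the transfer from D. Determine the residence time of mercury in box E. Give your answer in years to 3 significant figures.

12.0 yr

Box A: F(A→B) = (1489 + 1046) − 523.3 = 2011.7 Mg Hg/yr.
Box B: F(B→C) = (2011.7 + 849.8) − 1521 = 1340.5 Mg Hg/yr.
Box C: F(C→D) = (1340.5 + 425.0) − 358.0 = 1407.5 Mg Hg/yr.
Box D: F(D→E) = (1407.5 + 238.3) − 684.8 = 961.00 Mg Hg/yr.
Box E throughput = its input = 961.00 Mg Hg/yr; τ = 11520 / 961.00 = 11.99 yr.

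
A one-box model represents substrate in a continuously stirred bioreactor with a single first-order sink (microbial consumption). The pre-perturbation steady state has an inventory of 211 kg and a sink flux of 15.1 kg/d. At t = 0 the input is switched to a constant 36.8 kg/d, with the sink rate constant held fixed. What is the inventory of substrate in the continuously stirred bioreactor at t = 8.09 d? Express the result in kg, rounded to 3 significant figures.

τ = M₀/F₀ = 211/15.1 = 13.97 d; rate constant k = 1/τ.
New steady state M_∞ = F₁/k = F₁·τ = 36.8 × 13.97 = 514.23 kg.
M(t) = M_∞ + (M₀ − M_∞)·e^(−t/τ); t/τ = 8.09/13.97 = 0.5790, so e^(−t/τ) = 0.5605.
M(t) = 514.23 − 303.2 × 0.5605 = 344.27 kg.

344 kg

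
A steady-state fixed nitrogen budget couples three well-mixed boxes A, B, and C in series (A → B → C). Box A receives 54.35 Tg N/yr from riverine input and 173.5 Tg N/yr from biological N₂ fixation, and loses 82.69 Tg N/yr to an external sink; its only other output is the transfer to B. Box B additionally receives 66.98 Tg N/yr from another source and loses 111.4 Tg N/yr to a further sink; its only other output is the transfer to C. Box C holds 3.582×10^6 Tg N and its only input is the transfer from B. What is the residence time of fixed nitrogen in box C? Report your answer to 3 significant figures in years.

35600 yr

Box A: F(A→B) = (54.35 + 173.5) − 82.69 = 145.16 Tg N/yr.
Box B: F(B→C) = (145.16 + 66.98) − 111.4 = 100.74 Tg N/yr.
Box C throughput = its input = 100.74 Tg N/yr; τ = 3.582×10^6 / 100.74 = 35560 yr.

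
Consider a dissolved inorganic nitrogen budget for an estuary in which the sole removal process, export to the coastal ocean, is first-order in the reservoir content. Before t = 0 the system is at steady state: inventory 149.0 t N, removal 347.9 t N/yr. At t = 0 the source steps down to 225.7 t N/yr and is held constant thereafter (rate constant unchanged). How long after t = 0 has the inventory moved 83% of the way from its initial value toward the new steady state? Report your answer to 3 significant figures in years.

0.759 yr

τ = M₀/F₀ = 149.0/347.9 = 0.4283 yr.
The remaining gap fraction is e^(−t/τ); 83% covered ⇒ e^(−t/τ) = 0.170.
t = −τ ln(0.170) = 0.4283 × 1.772 = 0.7589 yr.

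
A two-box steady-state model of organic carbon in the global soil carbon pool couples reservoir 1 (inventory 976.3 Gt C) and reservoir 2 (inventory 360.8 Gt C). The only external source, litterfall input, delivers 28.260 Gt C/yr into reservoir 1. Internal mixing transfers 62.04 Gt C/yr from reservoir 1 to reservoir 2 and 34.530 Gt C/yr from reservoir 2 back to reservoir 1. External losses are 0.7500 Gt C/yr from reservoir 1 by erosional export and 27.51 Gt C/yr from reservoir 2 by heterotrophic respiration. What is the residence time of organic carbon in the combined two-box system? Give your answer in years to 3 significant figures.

Treat the two boxes together as one reservoir: the mixing fluxes between them are internal recycling, so τ = ΣM / Σ(external losses).
M_total = 976.3 + 360.8 = 1337.1 Gt C.
ΣF_external_out = 0.7500 + 27.51 = 28.260 Gt C/yr.
τ = M_total / ΣF_ext = 1337.1 / 28.260 = 47.31 yr.

47.3 yr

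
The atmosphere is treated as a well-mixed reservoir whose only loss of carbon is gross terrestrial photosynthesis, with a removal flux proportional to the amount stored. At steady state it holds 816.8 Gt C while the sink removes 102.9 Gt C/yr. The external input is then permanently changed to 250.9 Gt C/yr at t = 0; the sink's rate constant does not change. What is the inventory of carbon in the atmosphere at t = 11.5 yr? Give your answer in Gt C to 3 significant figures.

1720 Gt C

The sink rate constant is k = F₀/M₀ = 102.9/816.8 = 0.1260 yr⁻¹.
Solving dM/dt = F₁ − kM with M(0) = M₀ gives M(t) = F₁/k + (M₀ − F₁/k)·e^(−kt).
F₁/k = 250.9/0.1260 = 1991.6 Gt C; kt = 0.1260 × 11.5 = 1.449, e^(−kt) = 0.2349.
M(11.5) = 1991.6 + (816.8 − 1991.6) × 0.2349 = 1991.6 − 275.9 = 1715.7 Gt C.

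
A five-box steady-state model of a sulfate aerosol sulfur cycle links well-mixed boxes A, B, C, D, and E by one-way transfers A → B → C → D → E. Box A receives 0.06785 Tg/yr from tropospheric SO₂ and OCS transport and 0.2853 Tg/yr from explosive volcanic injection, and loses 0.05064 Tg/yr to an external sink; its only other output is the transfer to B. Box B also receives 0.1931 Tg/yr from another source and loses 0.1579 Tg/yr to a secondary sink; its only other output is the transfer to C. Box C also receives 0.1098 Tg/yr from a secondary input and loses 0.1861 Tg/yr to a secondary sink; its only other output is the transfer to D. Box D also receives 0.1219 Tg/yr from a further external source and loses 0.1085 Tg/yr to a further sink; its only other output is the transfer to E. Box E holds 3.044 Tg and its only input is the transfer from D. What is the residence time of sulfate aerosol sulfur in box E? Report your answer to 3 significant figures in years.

Box A: F(A→B) = (0.06785 + 0.2853) − 0.05064 = 0.30251 Tg/yr.
Box B: F(B→C) = (0.30251 + 0.1931) − 0.1579 = 0.33771 Tg/yr.
Box C: F(C→D) = (0.33771 + 0.1098) − 0.1861 = 0.26141 Tg/yr.
Box D: F(D→E) = (0.26141 + 0.1219) − 0.1085 = 0.27481 Tg/yr.
Box E throughput = its input = 0.27481 Tg/yr; τ = 3.044 / 0.27481 = 11.08 yr.

11.1 yr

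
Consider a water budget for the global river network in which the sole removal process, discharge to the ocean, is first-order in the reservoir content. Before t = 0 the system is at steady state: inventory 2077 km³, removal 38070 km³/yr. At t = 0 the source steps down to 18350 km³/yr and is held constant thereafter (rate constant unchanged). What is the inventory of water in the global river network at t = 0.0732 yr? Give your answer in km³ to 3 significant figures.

1280 km³

The sink rate constant is k = F₀/M₀ = 38070/2077 = 18.33 yr⁻¹.
Solving dM/dt = F₁ − kM with M(0) = M₀ gives M(t) = F₁/k + (M₀ − F₁/k)·e^(−kt).
F₁/k = 18350/18.33 = 1001.1 km³; kt = 18.33 × 0.0732 = 1.342, e^(−kt) = 0.2614.
M(0.0732) = 1001.1 + (2077 − 1001.1) × 0.2614 = 1001.1 + 281.2 = 1282.4 km³.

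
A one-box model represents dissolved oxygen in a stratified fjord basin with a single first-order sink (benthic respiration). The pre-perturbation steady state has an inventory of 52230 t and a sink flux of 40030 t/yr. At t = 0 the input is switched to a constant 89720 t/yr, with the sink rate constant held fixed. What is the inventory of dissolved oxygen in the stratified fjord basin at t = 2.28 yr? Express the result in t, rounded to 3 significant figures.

The sink rate constant is k = F₀/M₀ = 40030/52230 = 0.7664 yr⁻¹.
Solving dM/dt = F₁ − kM with M(0) = M₀ gives M(t) = F₁/k + (M₀ − F₁/k)·e^(−kt).
F₁/k = 89720/0.7664 = 117060 t; kt = 0.7664 × 2.28 = 1.747, e^(−kt) = 0.1742.
M(2.28) = 117060 + (52230 − 117060) × 0.1742 = 117060 − 11300 = 105770 t.

106000 t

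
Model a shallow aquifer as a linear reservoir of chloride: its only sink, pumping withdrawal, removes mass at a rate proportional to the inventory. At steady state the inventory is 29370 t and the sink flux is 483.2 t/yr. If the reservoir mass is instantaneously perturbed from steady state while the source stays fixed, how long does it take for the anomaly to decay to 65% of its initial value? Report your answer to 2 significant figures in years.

26 yr

For a linear reservoir the anomaly decays as exp(−t/τ) with τ = M/F = 29370/483.2 = 60.78 yr.
exp(−t/τ) = 0.65 ⇒ t = −τ ln(0.65) = 60.78 × 0.4308 = 26.18 yr.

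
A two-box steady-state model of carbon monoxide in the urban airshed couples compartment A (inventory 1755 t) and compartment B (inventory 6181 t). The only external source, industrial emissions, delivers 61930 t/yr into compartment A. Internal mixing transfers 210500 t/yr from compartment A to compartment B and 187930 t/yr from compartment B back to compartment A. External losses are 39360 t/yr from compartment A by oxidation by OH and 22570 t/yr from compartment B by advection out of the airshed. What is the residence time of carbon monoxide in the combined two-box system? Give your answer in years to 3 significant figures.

0.128 yr

For the system as a whole, the A↔B exchange is internal and contributes nothing to the throughput; only the external sinks remove mass.
M_total = 1755 + 6181 = 7936.0 t.
ΣF_external_out = 39360 + 22570 = 61930 t/yr.
τ = M_total / ΣF_ext = 7936.0 / 61930 = 0.1281 yr.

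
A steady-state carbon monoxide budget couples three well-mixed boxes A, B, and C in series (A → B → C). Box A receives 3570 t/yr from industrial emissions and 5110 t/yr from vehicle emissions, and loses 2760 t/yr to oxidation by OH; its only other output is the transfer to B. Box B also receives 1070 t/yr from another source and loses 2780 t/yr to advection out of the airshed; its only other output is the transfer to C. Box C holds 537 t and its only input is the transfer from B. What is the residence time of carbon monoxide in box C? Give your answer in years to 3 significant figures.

Box A: F(A→B) = (3570 + 5110) − 2760 = 5920.0 t/yr.
Box B: F(B→C) = (5920.0 + 1070) − 2780 = 4210.0 t/yr.
Box C throughput = its input = 4210.0 t/yr; τ = 537 / 4210.0 = 0.1276 yr.

0.128 yr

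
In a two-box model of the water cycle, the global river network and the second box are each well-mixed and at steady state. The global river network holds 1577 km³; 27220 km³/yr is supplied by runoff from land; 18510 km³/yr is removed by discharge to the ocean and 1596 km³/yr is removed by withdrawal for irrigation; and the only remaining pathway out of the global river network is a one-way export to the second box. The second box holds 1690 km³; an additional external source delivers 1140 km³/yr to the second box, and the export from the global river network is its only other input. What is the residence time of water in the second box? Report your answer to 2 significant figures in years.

Balance the global river network: ΣF_in = 27220 km³/yr.
Export to the second box = ΣF_in − (18510 + 1596) = 7114.0 km³/yr.
Total input to the second box = 7114.0 + 1140 = 8254.0 km³/yr; at steady state this equals its total output.
τ = M / F = 1690 / 8254.0 = 0.2047 yr.

0.20 yr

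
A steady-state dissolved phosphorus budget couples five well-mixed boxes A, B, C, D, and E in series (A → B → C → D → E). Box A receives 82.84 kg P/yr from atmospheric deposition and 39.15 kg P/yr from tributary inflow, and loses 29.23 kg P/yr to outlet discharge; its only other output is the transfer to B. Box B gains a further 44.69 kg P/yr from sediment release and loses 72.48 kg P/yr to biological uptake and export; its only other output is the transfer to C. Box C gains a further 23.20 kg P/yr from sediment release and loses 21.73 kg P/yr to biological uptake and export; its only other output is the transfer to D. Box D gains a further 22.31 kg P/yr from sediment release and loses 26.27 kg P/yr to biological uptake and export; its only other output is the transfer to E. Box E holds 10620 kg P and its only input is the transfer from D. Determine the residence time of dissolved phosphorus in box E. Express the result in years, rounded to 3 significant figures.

Box A: F(A→B) = (82.84 + 39.15) − 29.23 = 92.760 kg P/yr.
Box B: F(B→C) = (92.760 + 44.69) − 72.48 = 64.970 kg P/yr.
Box C: F(C→D) = (64.970 + 23.20) − 21.73 = 66.440 kg P/yr.
Box D: F(D→E) = (66.440 + 22.31) − 26.27 = 62.480 kg P/yr.
Box E throughput = its input = 62.480 kg P/yr; τ = 10620 / 62.480 = 170.0 yr.

170 yr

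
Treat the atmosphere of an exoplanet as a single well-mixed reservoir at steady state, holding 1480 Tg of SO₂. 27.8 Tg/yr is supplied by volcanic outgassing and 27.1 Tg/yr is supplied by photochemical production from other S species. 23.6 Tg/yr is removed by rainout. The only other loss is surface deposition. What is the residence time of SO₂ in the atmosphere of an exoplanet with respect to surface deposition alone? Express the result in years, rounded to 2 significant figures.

At steady state ΣF_in = ΣF_out.
ΣF_in = 27.8 + 27.1 = 54.900 Tg/yr.
Surface deposition flux = ΣF_in − (23.6) = 54.900 − 23.60 = 31.30 Tg/yr.
τ = M / F = 1480 / 31.30 = 47.28 yr.

47 yr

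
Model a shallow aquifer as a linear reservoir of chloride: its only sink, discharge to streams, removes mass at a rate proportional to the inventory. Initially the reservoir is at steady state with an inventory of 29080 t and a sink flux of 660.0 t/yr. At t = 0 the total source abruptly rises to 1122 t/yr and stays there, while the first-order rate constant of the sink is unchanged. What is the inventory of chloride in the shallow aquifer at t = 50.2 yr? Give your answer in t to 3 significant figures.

τ = M₀/F₀ = 29080/660.0 = 44.06 yr; rate constant k = 1/τ.
New steady state M_∞ = F₁/k = F₁·τ = 1122 × 44.06 = 49436 t.
M(t) = M_∞ + (M₀ − M_∞)·e^(−t/τ); t/τ = 50.2/44.06 = 1.139, so e^(−t/τ) = 0.3200.
M(t) = 49436 − 20360 × 0.3200 = 42921 t.

42900 t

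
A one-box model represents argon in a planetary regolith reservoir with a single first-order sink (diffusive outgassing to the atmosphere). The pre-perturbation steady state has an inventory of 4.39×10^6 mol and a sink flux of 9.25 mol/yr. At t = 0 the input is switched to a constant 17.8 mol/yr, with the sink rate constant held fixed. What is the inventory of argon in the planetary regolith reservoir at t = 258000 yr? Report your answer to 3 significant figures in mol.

Residence time τ = M₀/F₀ = 474600 yr. The eventual steady state is M_∞ = M₀·(F₁/F₀) = 4.39×10^6 × 17.8/9.25 = 8.4478×10^6 mol.
The anomaly ΔM(t) = M(t) − M_∞ decays as ΔM₀·e^(−t/τ) with ΔM₀ = 4.39×10^6 − 8.4478×10^6 = −4.058×10^6 mol.
At t = 258000 yr, e^(−t/τ) = e^(−0.5436) = 0.5806, so ΔM = −2.356×10^6 mol and M = 8.4478×10^6 − 2.356×10^6 = 6.0917×10^6 mol.

6.09×10^6 mol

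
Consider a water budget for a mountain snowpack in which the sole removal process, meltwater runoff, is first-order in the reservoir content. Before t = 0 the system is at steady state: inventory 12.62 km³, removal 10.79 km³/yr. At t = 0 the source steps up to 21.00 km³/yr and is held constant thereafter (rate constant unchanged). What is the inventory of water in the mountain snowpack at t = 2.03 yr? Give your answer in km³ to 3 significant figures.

22.5 km³

Residence time τ = M₀/F₀ = 1.170 yr. The eventual steady state is M_∞ = M₀·(F₁/F₀) = 12.62 × 21.00/10.79 = 24.562 km³.
The anomaly ΔM(t) = M(t) − M_∞ decays as ΔM₀·e^(−t/τ) with ΔM₀ = 12.62 − 24.562 = −11.94 km³.
At t = 2.03 yr, e^(−t/τ) = e^(−1.736) = 0.1763, so ΔM = −2.105 km³ and M = 24.562 − 2.105 = 22.456 km³.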